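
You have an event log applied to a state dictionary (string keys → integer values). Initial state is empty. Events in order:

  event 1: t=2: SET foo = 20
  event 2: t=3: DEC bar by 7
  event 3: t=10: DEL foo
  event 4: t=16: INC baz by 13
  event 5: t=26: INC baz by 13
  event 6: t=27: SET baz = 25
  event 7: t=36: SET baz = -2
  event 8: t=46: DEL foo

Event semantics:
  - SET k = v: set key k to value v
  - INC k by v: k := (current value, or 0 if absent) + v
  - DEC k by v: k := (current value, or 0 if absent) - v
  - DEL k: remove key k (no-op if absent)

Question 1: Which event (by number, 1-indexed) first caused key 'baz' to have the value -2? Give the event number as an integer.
Looking for first event where baz becomes -2:
  event 4: baz = 13
  event 5: baz = 26
  event 6: baz = 25
  event 7: baz 25 -> -2  <-- first match

Answer: 7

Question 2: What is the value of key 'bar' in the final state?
Track key 'bar' through all 8 events:
  event 1 (t=2: SET foo = 20): bar unchanged
  event 2 (t=3: DEC bar by 7): bar (absent) -> -7
  event 3 (t=10: DEL foo): bar unchanged
  event 4 (t=16: INC baz by 13): bar unchanged
  event 5 (t=26: INC baz by 13): bar unchanged
  event 6 (t=27: SET baz = 25): bar unchanged
  event 7 (t=36: SET baz = -2): bar unchanged
  event 8 (t=46: DEL foo): bar unchanged
Final: bar = -7

Answer: -7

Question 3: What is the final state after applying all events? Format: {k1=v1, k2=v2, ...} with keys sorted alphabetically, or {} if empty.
  after event 1 (t=2: SET foo = 20): {foo=20}
  after event 2 (t=3: DEC bar by 7): {bar=-7, foo=20}
  after event 3 (t=10: DEL foo): {bar=-7}
  after event 4 (t=16: INC baz by 13): {bar=-7, baz=13}
  after event 5 (t=26: INC baz by 13): {bar=-7, baz=26}
  after event 6 (t=27: SET baz = 25): {bar=-7, baz=25}
  after event 7 (t=36: SET baz = -2): {bar=-7, baz=-2}
  after event 8 (t=46: DEL foo): {bar=-7, baz=-2}

Answer: {bar=-7, baz=-2}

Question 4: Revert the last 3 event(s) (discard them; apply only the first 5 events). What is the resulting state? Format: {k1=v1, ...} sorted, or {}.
Answer: {bar=-7, baz=26}

Derivation:
Keep first 5 events (discard last 3):
  after event 1 (t=2: SET foo = 20): {foo=20}
  after event 2 (t=3: DEC bar by 7): {bar=-7, foo=20}
  after event 3 (t=10: DEL foo): {bar=-7}
  after event 4 (t=16: INC baz by 13): {bar=-7, baz=13}
  after event 5 (t=26: INC baz by 13): {bar=-7, baz=26}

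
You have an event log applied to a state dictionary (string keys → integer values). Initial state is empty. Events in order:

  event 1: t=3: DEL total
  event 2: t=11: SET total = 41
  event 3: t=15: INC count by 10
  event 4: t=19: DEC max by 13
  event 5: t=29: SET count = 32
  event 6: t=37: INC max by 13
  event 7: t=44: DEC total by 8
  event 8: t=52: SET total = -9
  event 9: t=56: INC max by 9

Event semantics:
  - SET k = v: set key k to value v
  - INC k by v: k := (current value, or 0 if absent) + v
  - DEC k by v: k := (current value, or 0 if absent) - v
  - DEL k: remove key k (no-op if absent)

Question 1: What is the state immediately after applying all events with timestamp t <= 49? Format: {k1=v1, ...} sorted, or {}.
Apply events with t <= 49 (7 events):
  after event 1 (t=3: DEL total): {}
  after event 2 (t=11: SET total = 41): {total=41}
  after event 3 (t=15: INC count by 10): {count=10, total=41}
  after event 4 (t=19: DEC max by 13): {count=10, max=-13, total=41}
  after event 5 (t=29: SET count = 32): {count=32, max=-13, total=41}
  after event 6 (t=37: INC max by 13): {count=32, max=0, total=41}
  after event 7 (t=44: DEC total by 8): {count=32, max=0, total=33}

Answer: {count=32, max=0, total=33}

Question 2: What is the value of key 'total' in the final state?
Answer: -9

Derivation:
Track key 'total' through all 9 events:
  event 1 (t=3: DEL total): total (absent) -> (absent)
  event 2 (t=11: SET total = 41): total (absent) -> 41
  event 3 (t=15: INC count by 10): total unchanged
  event 4 (t=19: DEC max by 13): total unchanged
  event 5 (t=29: SET count = 32): total unchanged
  event 6 (t=37: INC max by 13): total unchanged
  event 7 (t=44: DEC total by 8): total 41 -> 33
  event 8 (t=52: SET total = -9): total 33 -> -9
  event 9 (t=56: INC max by 9): total unchanged
Final: total = -9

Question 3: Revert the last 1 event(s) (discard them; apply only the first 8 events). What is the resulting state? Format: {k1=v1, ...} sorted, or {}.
Answer: {count=32, max=0, total=-9}

Derivation:
Keep first 8 events (discard last 1):
  after event 1 (t=3: DEL total): {}
  after event 2 (t=11: SET total = 41): {total=41}
  after event 3 (t=15: INC count by 10): {count=10, total=41}
  after event 4 (t=19: DEC max by 13): {count=10, max=-13, total=41}
  after event 5 (t=29: SET count = 32): {count=32, max=-13, total=41}
  after event 6 (t=37: INC max by 13): {count=32, max=0, total=41}
  after event 7 (t=44: DEC total by 8): {count=32, max=0, total=33}
  after event 8 (t=52: SET total = -9): {count=32, max=0, total=-9}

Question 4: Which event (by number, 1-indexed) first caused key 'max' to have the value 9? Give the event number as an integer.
Answer: 9

Derivation:
Looking for first event where max becomes 9:
  event 4: max = -13
  event 5: max = -13
  event 6: max = 0
  event 7: max = 0
  event 8: max = 0
  event 9: max 0 -> 9  <-- first match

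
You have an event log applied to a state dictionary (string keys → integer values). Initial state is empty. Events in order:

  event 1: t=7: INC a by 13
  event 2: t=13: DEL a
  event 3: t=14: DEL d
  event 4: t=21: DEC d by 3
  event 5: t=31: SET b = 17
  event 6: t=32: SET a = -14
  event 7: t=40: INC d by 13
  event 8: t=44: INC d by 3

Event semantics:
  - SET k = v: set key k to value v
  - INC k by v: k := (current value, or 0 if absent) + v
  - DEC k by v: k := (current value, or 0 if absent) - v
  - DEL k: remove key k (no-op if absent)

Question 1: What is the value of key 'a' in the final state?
Track key 'a' through all 8 events:
  event 1 (t=7: INC a by 13): a (absent) -> 13
  event 2 (t=13: DEL a): a 13 -> (absent)
  event 3 (t=14: DEL d): a unchanged
  event 4 (t=21: DEC d by 3): a unchanged
  event 5 (t=31: SET b = 17): a unchanged
  event 6 (t=32: SET a = -14): a (absent) -> -14
  event 7 (t=40: INC d by 13): a unchanged
  event 8 (t=44: INC d by 3): a unchanged
Final: a = -14

Answer: -14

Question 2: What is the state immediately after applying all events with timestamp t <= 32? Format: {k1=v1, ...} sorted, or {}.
Apply events with t <= 32 (6 events):
  after event 1 (t=7: INC a by 13): {a=13}
  after event 2 (t=13: DEL a): {}
  after event 3 (t=14: DEL d): {}
  after event 4 (t=21: DEC d by 3): {d=-3}
  after event 5 (t=31: SET b = 17): {b=17, d=-3}
  after event 6 (t=32: SET a = -14): {a=-14, b=17, d=-3}

Answer: {a=-14, b=17, d=-3}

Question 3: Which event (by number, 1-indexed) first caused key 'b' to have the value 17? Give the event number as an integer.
Looking for first event where b becomes 17:
  event 5: b (absent) -> 17  <-- first match

Answer: 5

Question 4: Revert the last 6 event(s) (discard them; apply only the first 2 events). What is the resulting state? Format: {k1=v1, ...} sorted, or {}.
Keep first 2 events (discard last 6):
  after event 1 (t=7: INC a by 13): {a=13}
  after event 2 (t=13: DEL a): {}

Answer: {}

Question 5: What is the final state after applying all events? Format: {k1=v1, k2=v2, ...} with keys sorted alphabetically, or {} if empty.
  after event 1 (t=7: INC a by 13): {a=13}
  after event 2 (t=13: DEL a): {}
  after event 3 (t=14: DEL d): {}
  after event 4 (t=21: DEC d by 3): {d=-3}
  after event 5 (t=31: SET b = 17): {b=17, d=-3}
  after event 6 (t=32: SET a = -14): {a=-14, b=17, d=-3}
  after event 7 (t=40: INC d by 13): {a=-14, b=17, d=10}
  after event 8 (t=44: INC d by 3): {a=-14, b=17, d=13}

Answer: {a=-14, b=17, d=13}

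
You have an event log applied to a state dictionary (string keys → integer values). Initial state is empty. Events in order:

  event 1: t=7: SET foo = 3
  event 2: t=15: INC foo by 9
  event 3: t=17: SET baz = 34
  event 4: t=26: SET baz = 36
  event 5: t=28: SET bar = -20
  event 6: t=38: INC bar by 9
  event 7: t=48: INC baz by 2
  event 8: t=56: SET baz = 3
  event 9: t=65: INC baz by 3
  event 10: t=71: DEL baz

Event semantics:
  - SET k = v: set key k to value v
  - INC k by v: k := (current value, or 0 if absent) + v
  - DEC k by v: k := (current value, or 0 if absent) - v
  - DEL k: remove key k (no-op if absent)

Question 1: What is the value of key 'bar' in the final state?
Answer: -11

Derivation:
Track key 'bar' through all 10 events:
  event 1 (t=7: SET foo = 3): bar unchanged
  event 2 (t=15: INC foo by 9): bar unchanged
  event 3 (t=17: SET baz = 34): bar unchanged
  event 4 (t=26: SET baz = 36): bar unchanged
  event 5 (t=28: SET bar = -20): bar (absent) -> -20
  event 6 (t=38: INC bar by 9): bar -20 -> -11
  event 7 (t=48: INC baz by 2): bar unchanged
  event 8 (t=56: SET baz = 3): bar unchanged
  event 9 (t=65: INC baz by 3): bar unchanged
  event 10 (t=71: DEL baz): bar unchanged
Final: bar = -11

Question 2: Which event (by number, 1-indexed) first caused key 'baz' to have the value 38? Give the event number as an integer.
Answer: 7

Derivation:
Looking for first event where baz becomes 38:
  event 3: baz = 34
  event 4: baz = 36
  event 5: baz = 36
  event 6: baz = 36
  event 7: baz 36 -> 38  <-- first match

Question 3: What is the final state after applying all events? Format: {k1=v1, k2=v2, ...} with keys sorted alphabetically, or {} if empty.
Answer: {bar=-11, foo=12}

Derivation:
  after event 1 (t=7: SET foo = 3): {foo=3}
  after event 2 (t=15: INC foo by 9): {foo=12}
  after event 3 (t=17: SET baz = 34): {baz=34, foo=12}
  after event 4 (t=26: SET baz = 36): {baz=36, foo=12}
  after event 5 (t=28: SET bar = -20): {bar=-20, baz=36, foo=12}
  after event 6 (t=38: INC bar by 9): {bar=-11, baz=36, foo=12}
  after event 7 (t=48: INC baz by 2): {bar=-11, baz=38, foo=12}
  after event 8 (t=56: SET baz = 3): {bar=-11, baz=3, foo=12}
  after event 9 (t=65: INC baz by 3): {bar=-11, baz=6, foo=12}
  after event 10 (t=71: DEL baz): {bar=-11, foo=12}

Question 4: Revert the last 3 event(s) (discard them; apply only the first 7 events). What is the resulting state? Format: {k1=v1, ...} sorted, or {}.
Keep first 7 events (discard last 3):
  after event 1 (t=7: SET foo = 3): {foo=3}
  after event 2 (t=15: INC foo by 9): {foo=12}
  after event 3 (t=17: SET baz = 34): {baz=34, foo=12}
  after event 4 (t=26: SET baz = 36): {baz=36, foo=12}
  after event 5 (t=28: SET bar = -20): {bar=-20, baz=36, foo=12}
  after event 6 (t=38: INC bar by 9): {bar=-11, baz=36, foo=12}
  after event 7 (t=48: INC baz by 2): {bar=-11, baz=38, foo=12}

Answer: {bar=-11, baz=38, foo=12}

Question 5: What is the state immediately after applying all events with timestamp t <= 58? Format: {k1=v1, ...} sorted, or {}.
Answer: {bar=-11, baz=3, foo=12}

Derivation:
Apply events with t <= 58 (8 events):
  after event 1 (t=7: SET foo = 3): {foo=3}
  after event 2 (t=15: INC foo by 9): {foo=12}
  after event 3 (t=17: SET baz = 34): {baz=34, foo=12}
  after event 4 (t=26: SET baz = 36): {baz=36, foo=12}
  after event 5 (t=28: SET bar = -20): {bar=-20, baz=36, foo=12}
  after event 6 (t=38: INC bar by 9): {bar=-11, baz=36, foo=12}
  after event 7 (t=48: INC baz by 2): {bar=-11, baz=38, foo=12}
  after event 8 (t=56: SET baz = 3): {bar=-11, baz=3, foo=12}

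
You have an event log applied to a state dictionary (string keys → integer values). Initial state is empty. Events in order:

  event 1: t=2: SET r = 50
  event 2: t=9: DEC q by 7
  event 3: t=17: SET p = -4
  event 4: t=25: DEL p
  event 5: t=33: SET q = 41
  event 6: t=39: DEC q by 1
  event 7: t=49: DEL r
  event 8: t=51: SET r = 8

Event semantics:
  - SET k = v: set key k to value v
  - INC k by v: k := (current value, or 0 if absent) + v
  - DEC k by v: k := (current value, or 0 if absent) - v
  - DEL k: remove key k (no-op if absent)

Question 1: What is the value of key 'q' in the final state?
Answer: 40

Derivation:
Track key 'q' through all 8 events:
  event 1 (t=2: SET r = 50): q unchanged
  event 2 (t=9: DEC q by 7): q (absent) -> -7
  event 3 (t=17: SET p = -4): q unchanged
  event 4 (t=25: DEL p): q unchanged
  event 5 (t=33: SET q = 41): q -7 -> 41
  event 6 (t=39: DEC q by 1): q 41 -> 40
  event 7 (t=49: DEL r): q unchanged
  event 8 (t=51: SET r = 8): q unchanged
Final: q = 40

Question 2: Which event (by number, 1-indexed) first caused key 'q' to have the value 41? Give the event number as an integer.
Answer: 5

Derivation:
Looking for first event where q becomes 41:
  event 2: q = -7
  event 3: q = -7
  event 4: q = -7
  event 5: q -7 -> 41  <-- first match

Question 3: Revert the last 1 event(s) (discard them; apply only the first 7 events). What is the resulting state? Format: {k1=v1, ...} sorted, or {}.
Answer: {q=40}

Derivation:
Keep first 7 events (discard last 1):
  after event 1 (t=2: SET r = 50): {r=50}
  after event 2 (t=9: DEC q by 7): {q=-7, r=50}
  after event 3 (t=17: SET p = -4): {p=-4, q=-7, r=50}
  after event 4 (t=25: DEL p): {q=-7, r=50}
  after event 5 (t=33: SET q = 41): {q=41, r=50}
  after event 6 (t=39: DEC q by 1): {q=40, r=50}
  after event 7 (t=49: DEL r): {q=40}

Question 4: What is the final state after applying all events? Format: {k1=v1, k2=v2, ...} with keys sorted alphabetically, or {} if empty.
  after event 1 (t=2: SET r = 50): {r=50}
  after event 2 (t=9: DEC q by 7): {q=-7, r=50}
  after event 3 (t=17: SET p = -4): {p=-4, q=-7, r=50}
  after event 4 (t=25: DEL p): {q=-7, r=50}
  after event 5 (t=33: SET q = 41): {q=41, r=50}
  after event 6 (t=39: DEC q by 1): {q=40, r=50}
  after event 7 (t=49: DEL r): {q=40}
  after event 8 (t=51: SET r = 8): {q=40, r=8}

Answer: {q=40, r=8}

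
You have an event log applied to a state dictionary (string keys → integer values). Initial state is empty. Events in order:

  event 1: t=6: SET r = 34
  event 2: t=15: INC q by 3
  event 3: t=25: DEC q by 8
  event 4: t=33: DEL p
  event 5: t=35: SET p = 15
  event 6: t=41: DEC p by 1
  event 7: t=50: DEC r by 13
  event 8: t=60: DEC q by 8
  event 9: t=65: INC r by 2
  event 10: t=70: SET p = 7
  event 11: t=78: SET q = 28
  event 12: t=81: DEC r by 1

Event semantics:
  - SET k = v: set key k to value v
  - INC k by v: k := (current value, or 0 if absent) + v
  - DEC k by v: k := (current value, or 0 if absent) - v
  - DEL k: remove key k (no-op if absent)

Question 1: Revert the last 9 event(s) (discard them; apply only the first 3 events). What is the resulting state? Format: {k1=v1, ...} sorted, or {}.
Keep first 3 events (discard last 9):
  after event 1 (t=6: SET r = 34): {r=34}
  after event 2 (t=15: INC q by 3): {q=3, r=34}
  after event 3 (t=25: DEC q by 8): {q=-5, r=34}

Answer: {q=-5, r=34}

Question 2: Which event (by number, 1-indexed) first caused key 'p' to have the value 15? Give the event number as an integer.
Answer: 5

Derivation:
Looking for first event where p becomes 15:
  event 5: p (absent) -> 15  <-- first match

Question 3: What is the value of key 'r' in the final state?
Answer: 22

Derivation:
Track key 'r' through all 12 events:
  event 1 (t=6: SET r = 34): r (absent) -> 34
  event 2 (t=15: INC q by 3): r unchanged
  event 3 (t=25: DEC q by 8): r unchanged
  event 4 (t=33: DEL p): r unchanged
  event 5 (t=35: SET p = 15): r unchanged
  event 6 (t=41: DEC p by 1): r unchanged
  event 7 (t=50: DEC r by 13): r 34 -> 21
  event 8 (t=60: DEC q by 8): r unchanged
  event 9 (t=65: INC r by 2): r 21 -> 23
  event 10 (t=70: SET p = 7): r unchanged
  event 11 (t=78: SET q = 28): r unchanged
  event 12 (t=81: DEC r by 1): r 23 -> 22
Final: r = 22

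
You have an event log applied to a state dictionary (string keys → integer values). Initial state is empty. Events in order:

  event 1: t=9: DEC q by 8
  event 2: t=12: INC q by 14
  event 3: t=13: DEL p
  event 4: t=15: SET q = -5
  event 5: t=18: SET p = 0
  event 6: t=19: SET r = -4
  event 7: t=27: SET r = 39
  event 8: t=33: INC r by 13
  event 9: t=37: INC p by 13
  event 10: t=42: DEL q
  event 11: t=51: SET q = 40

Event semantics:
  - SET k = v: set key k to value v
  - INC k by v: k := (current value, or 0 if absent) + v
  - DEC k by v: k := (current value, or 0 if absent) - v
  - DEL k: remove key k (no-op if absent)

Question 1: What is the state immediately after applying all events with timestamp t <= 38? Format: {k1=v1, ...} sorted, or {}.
Apply events with t <= 38 (9 events):
  after event 1 (t=9: DEC q by 8): {q=-8}
  after event 2 (t=12: INC q by 14): {q=6}
  after event 3 (t=13: DEL p): {q=6}
  after event 4 (t=15: SET q = -5): {q=-5}
  after event 5 (t=18: SET p = 0): {p=0, q=-5}
  after event 6 (t=19: SET r = -4): {p=0, q=-5, r=-4}
  after event 7 (t=27: SET r = 39): {p=0, q=-5, r=39}
  after event 8 (t=33: INC r by 13): {p=0, q=-5, r=52}
  after event 9 (t=37: INC p by 13): {p=13, q=-5, r=52}

Answer: {p=13, q=-5, r=52}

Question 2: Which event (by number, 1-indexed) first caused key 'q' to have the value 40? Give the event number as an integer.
Looking for first event where q becomes 40:
  event 1: q = -8
  event 2: q = 6
  event 3: q = 6
  event 4: q = -5
  event 5: q = -5
  event 6: q = -5
  event 7: q = -5
  event 8: q = -5
  event 9: q = -5
  event 10: q = (absent)
  event 11: q (absent) -> 40  <-- first match

Answer: 11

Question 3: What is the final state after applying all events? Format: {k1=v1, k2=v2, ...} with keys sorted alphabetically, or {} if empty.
  after event 1 (t=9: DEC q by 8): {q=-8}
  after event 2 (t=12: INC q by 14): {q=6}
  after event 3 (t=13: DEL p): {q=6}
  after event 4 (t=15: SET q = -5): {q=-5}
  after event 5 (t=18: SET p = 0): {p=0, q=-5}
  after event 6 (t=19: SET r = -4): {p=0, q=-5, r=-4}
  after event 7 (t=27: SET r = 39): {p=0, q=-5, r=39}
  after event 8 (t=33: INC r by 13): {p=0, q=-5, r=52}
  after event 9 (t=37: INC p by 13): {p=13, q=-5, r=52}
  after event 10 (t=42: DEL q): {p=13, r=52}
  after event 11 (t=51: SET q = 40): {p=13, q=40, r=52}

Answer: {p=13, q=40, r=52}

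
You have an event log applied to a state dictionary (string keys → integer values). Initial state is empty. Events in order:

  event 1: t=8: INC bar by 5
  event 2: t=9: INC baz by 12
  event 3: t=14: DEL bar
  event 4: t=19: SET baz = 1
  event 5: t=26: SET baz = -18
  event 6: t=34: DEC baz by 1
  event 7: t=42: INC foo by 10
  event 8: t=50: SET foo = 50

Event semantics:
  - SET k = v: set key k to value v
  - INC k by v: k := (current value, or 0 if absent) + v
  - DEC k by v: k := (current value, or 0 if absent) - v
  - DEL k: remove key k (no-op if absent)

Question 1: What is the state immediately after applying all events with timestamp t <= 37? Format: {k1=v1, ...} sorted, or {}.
Apply events with t <= 37 (6 events):
  after event 1 (t=8: INC bar by 5): {bar=5}
  after event 2 (t=9: INC baz by 12): {bar=5, baz=12}
  after event 3 (t=14: DEL bar): {baz=12}
  after event 4 (t=19: SET baz = 1): {baz=1}
  after event 5 (t=26: SET baz = -18): {baz=-18}
  after event 6 (t=34: DEC baz by 1): {baz=-19}

Answer: {baz=-19}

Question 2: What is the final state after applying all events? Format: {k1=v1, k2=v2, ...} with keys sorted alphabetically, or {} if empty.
Answer: {baz=-19, foo=50}

Derivation:
  after event 1 (t=8: INC bar by 5): {bar=5}
  after event 2 (t=9: INC baz by 12): {bar=5, baz=12}
  after event 3 (t=14: DEL bar): {baz=12}
  after event 4 (t=19: SET baz = 1): {baz=1}
  after event 5 (t=26: SET baz = -18): {baz=-18}
  after event 6 (t=34: DEC baz by 1): {baz=-19}
  after event 7 (t=42: INC foo by 10): {baz=-19, foo=10}
  after event 8 (t=50: SET foo = 50): {baz=-19, foo=50}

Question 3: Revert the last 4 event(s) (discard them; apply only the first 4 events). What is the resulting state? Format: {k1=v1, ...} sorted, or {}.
Answer: {baz=1}

Derivation:
Keep first 4 events (discard last 4):
  after event 1 (t=8: INC bar by 5): {bar=5}
  after event 2 (t=9: INC baz by 12): {bar=5, baz=12}
  after event 3 (t=14: DEL bar): {baz=12}
  after event 4 (t=19: SET baz = 1): {baz=1}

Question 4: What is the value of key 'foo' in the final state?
Track key 'foo' through all 8 events:
  event 1 (t=8: INC bar by 5): foo unchanged
  event 2 (t=9: INC baz by 12): foo unchanged
  event 3 (t=14: DEL bar): foo unchanged
  event 4 (t=19: SET baz = 1): foo unchanged
  event 5 (t=26: SET baz = -18): foo unchanged
  event 6 (t=34: DEC baz by 1): foo unchanged
  event 7 (t=42: INC foo by 10): foo (absent) -> 10
  event 8 (t=50: SET foo = 50): foo 10 -> 50
Final: foo = 50

Answer: 50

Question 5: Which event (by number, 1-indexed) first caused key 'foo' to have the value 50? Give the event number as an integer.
Looking for first event where foo becomes 50:
  event 7: foo = 10
  event 8: foo 10 -> 50  <-- first match

Answer: 8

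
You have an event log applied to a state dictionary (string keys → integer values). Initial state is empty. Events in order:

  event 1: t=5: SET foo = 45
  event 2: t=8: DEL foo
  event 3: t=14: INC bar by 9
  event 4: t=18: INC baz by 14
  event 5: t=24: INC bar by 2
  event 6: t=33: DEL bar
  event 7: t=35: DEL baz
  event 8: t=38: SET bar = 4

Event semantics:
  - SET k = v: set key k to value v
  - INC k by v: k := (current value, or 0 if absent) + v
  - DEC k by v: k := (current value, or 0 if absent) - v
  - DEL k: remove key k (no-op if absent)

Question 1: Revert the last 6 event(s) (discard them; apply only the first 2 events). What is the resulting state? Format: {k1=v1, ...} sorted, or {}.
Keep first 2 events (discard last 6):
  after event 1 (t=5: SET foo = 45): {foo=45}
  after event 2 (t=8: DEL foo): {}

Answer: {}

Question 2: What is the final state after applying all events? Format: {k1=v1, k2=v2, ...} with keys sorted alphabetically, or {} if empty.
Answer: {bar=4}

Derivation:
  after event 1 (t=5: SET foo = 45): {foo=45}
  after event 2 (t=8: DEL foo): {}
  after event 3 (t=14: INC bar by 9): {bar=9}
  after event 4 (t=18: INC baz by 14): {bar=9, baz=14}
  after event 5 (t=24: INC bar by 2): {bar=11, baz=14}
  after event 6 (t=33: DEL bar): {baz=14}
  after event 7 (t=35: DEL baz): {}
  after event 8 (t=38: SET bar = 4): {bar=4}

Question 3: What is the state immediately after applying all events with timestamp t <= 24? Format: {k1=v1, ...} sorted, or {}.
Apply events with t <= 24 (5 events):
  after event 1 (t=5: SET foo = 45): {foo=45}
  after event 2 (t=8: DEL foo): {}
  after event 3 (t=14: INC bar by 9): {bar=9}
  after event 4 (t=18: INC baz by 14): {bar=9, baz=14}
  after event 5 (t=24: INC bar by 2): {bar=11, baz=14}

Answer: {bar=11, baz=14}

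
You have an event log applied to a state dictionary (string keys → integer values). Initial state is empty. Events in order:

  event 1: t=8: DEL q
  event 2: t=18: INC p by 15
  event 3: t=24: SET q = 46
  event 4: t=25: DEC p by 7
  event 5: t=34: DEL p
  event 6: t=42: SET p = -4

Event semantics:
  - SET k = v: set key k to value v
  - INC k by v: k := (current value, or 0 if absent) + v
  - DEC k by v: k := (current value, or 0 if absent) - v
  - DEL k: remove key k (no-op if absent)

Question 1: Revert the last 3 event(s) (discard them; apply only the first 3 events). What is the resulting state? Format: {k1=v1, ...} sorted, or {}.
Answer: {p=15, q=46}

Derivation:
Keep first 3 events (discard last 3):
  after event 1 (t=8: DEL q): {}
  after event 2 (t=18: INC p by 15): {p=15}
  after event 3 (t=24: SET q = 46): {p=15, q=46}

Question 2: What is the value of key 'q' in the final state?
Answer: 46

Derivation:
Track key 'q' through all 6 events:
  event 1 (t=8: DEL q): q (absent) -> (absent)
  event 2 (t=18: INC p by 15): q unchanged
  event 3 (t=24: SET q = 46): q (absent) -> 46
  event 4 (t=25: DEC p by 7): q unchanged
  event 5 (t=34: DEL p): q unchanged
  event 6 (t=42: SET p = -4): q unchanged
Final: q = 46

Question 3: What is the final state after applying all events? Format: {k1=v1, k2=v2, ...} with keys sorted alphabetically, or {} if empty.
Answer: {p=-4, q=46}

Derivation:
  after event 1 (t=8: DEL q): {}
  after event 2 (t=18: INC p by 15): {p=15}
  after event 3 (t=24: SET q = 46): {p=15, q=46}
  after event 4 (t=25: DEC p by 7): {p=8, q=46}
  after event 5 (t=34: DEL p): {q=46}
  after event 6 (t=42: SET p = -4): {p=-4, q=46}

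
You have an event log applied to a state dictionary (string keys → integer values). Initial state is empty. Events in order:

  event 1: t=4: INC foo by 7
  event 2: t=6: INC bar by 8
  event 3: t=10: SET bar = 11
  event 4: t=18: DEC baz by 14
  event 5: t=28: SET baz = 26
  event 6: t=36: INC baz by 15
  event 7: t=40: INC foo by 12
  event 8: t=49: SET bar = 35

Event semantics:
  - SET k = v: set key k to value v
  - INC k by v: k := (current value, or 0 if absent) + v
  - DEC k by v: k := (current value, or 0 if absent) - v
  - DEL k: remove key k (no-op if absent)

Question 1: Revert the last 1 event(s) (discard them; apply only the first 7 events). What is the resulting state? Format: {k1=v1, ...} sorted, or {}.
Answer: {bar=11, baz=41, foo=19}

Derivation:
Keep first 7 events (discard last 1):
  after event 1 (t=4: INC foo by 7): {foo=7}
  after event 2 (t=6: INC bar by 8): {bar=8, foo=7}
  after event 3 (t=10: SET bar = 11): {bar=11, foo=7}
  after event 4 (t=18: DEC baz by 14): {bar=11, baz=-14, foo=7}
  after event 5 (t=28: SET baz = 26): {bar=11, baz=26, foo=7}
  after event 6 (t=36: INC baz by 15): {bar=11, baz=41, foo=7}
  after event 7 (t=40: INC foo by 12): {bar=11, baz=41, foo=19}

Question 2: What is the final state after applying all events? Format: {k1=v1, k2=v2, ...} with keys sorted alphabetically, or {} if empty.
Answer: {bar=35, baz=41, foo=19}

Derivation:
  after event 1 (t=4: INC foo by 7): {foo=7}
  after event 2 (t=6: INC bar by 8): {bar=8, foo=7}
  after event 3 (t=10: SET bar = 11): {bar=11, foo=7}
  after event 4 (t=18: DEC baz by 14): {bar=11, baz=-14, foo=7}
  after event 5 (t=28: SET baz = 26): {bar=11, baz=26, foo=7}
  after event 6 (t=36: INC baz by 15): {bar=11, baz=41, foo=7}
  after event 7 (t=40: INC foo by 12): {bar=11, baz=41, foo=19}
  after event 8 (t=49: SET bar = 35): {bar=35, baz=41, foo=19}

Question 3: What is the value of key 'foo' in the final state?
Track key 'foo' through all 8 events:
  event 1 (t=4: INC foo by 7): foo (absent) -> 7
  event 2 (t=6: INC bar by 8): foo unchanged
  event 3 (t=10: SET bar = 11): foo unchanged
  event 4 (t=18: DEC baz by 14): foo unchanged
  event 5 (t=28: SET baz = 26): foo unchanged
  event 6 (t=36: INC baz by 15): foo unchanged
  event 7 (t=40: INC foo by 12): foo 7 -> 19
  event 8 (t=49: SET bar = 35): foo unchanged
Final: foo = 19

Answer: 19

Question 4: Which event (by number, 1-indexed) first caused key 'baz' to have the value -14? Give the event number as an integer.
Looking for first event where baz becomes -14:
  event 4: baz (absent) -> -14  <-- first match

Answer: 4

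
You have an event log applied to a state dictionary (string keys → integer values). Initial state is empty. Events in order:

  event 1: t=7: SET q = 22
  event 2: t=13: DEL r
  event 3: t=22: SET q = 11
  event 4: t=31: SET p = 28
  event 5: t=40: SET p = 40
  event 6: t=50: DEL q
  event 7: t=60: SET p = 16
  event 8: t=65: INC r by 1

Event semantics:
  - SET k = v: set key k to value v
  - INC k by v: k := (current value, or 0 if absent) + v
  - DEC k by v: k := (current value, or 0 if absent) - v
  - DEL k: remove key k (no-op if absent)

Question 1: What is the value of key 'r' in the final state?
Answer: 1

Derivation:
Track key 'r' through all 8 events:
  event 1 (t=7: SET q = 22): r unchanged
  event 2 (t=13: DEL r): r (absent) -> (absent)
  event 3 (t=22: SET q = 11): r unchanged
  event 4 (t=31: SET p = 28): r unchanged
  event 5 (t=40: SET p = 40): r unchanged
  event 6 (t=50: DEL q): r unchanged
  event 7 (t=60: SET p = 16): r unchanged
  event 8 (t=65: INC r by 1): r (absent) -> 1
Final: r = 1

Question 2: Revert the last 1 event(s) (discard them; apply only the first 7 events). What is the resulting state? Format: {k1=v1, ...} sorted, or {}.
Keep first 7 events (discard last 1):
  after event 1 (t=7: SET q = 22): {q=22}
  after event 2 (t=13: DEL r): {q=22}
  after event 3 (t=22: SET q = 11): {q=11}
  after event 4 (t=31: SET p = 28): {p=28, q=11}
  after event 5 (t=40: SET p = 40): {p=40, q=11}
  after event 6 (t=50: DEL q): {p=40}
  after event 7 (t=60: SET p = 16): {p=16}

Answer: {p=16}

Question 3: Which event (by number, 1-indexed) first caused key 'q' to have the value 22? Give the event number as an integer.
Answer: 1

Derivation:
Looking for first event where q becomes 22:
  event 1: q (absent) -> 22  <-- first match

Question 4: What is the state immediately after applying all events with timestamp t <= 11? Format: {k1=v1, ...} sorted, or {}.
Apply events with t <= 11 (1 events):
  after event 1 (t=7: SET q = 22): {q=22}

Answer: {q=22}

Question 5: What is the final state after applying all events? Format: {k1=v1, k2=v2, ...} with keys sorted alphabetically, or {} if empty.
  after event 1 (t=7: SET q = 22): {q=22}
  after event 2 (t=13: DEL r): {q=22}
  after event 3 (t=22: SET q = 11): {q=11}
  after event 4 (t=31: SET p = 28): {p=28, q=11}
  after event 5 (t=40: SET p = 40): {p=40, q=11}
  after event 6 (t=50: DEL q): {p=40}
  after event 7 (t=60: SET p = 16): {p=16}
  after event 8 (t=65: INC r by 1): {p=16, r=1}

Answer: {p=16, r=1}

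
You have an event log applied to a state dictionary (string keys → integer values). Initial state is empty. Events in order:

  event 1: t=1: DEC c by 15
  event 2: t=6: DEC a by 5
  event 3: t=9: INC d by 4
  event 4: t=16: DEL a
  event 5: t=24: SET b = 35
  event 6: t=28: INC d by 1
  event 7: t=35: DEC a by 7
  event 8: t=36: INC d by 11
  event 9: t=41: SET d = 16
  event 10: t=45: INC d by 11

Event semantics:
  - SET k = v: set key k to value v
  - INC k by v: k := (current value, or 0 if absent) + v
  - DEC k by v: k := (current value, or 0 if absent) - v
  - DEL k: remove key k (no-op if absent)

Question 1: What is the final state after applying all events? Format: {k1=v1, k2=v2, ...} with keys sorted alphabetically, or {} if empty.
  after event 1 (t=1: DEC c by 15): {c=-15}
  after event 2 (t=6: DEC a by 5): {a=-5, c=-15}
  after event 3 (t=9: INC d by 4): {a=-5, c=-15, d=4}
  after event 4 (t=16: DEL a): {c=-15, d=4}
  after event 5 (t=24: SET b = 35): {b=35, c=-15, d=4}
  after event 6 (t=28: INC d by 1): {b=35, c=-15, d=5}
  after event 7 (t=35: DEC a by 7): {a=-7, b=35, c=-15, d=5}
  after event 8 (t=36: INC d by 11): {a=-7, b=35, c=-15, d=16}
  after event 9 (t=41: SET d = 16): {a=-7, b=35, c=-15, d=16}
  after event 10 (t=45: INC d by 11): {a=-7, b=35, c=-15, d=27}

Answer: {a=-7, b=35, c=-15, d=27}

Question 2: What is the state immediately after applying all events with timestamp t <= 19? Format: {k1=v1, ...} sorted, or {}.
Answer: {c=-15, d=4}

Derivation:
Apply events with t <= 19 (4 events):
  after event 1 (t=1: DEC c by 15): {c=-15}
  after event 2 (t=6: DEC a by 5): {a=-5, c=-15}
  after event 3 (t=9: INC d by 4): {a=-5, c=-15, d=4}
  after event 4 (t=16: DEL a): {c=-15, d=4}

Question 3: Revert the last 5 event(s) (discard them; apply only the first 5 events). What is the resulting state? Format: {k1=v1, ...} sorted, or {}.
Answer: {b=35, c=-15, d=4}

Derivation:
Keep first 5 events (discard last 5):
  after event 1 (t=1: DEC c by 15): {c=-15}
  after event 2 (t=6: DEC a by 5): {a=-5, c=-15}
  after event 3 (t=9: INC d by 4): {a=-5, c=-15, d=4}
  after event 4 (t=16: DEL a): {c=-15, d=4}
  after event 5 (t=24: SET b = 35): {b=35, c=-15, d=4}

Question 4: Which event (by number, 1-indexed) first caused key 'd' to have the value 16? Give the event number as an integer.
Answer: 8

Derivation:
Looking for first event where d becomes 16:
  event 3: d = 4
  event 4: d = 4
  event 5: d = 4
  event 6: d = 5
  event 7: d = 5
  event 8: d 5 -> 16  <-- first match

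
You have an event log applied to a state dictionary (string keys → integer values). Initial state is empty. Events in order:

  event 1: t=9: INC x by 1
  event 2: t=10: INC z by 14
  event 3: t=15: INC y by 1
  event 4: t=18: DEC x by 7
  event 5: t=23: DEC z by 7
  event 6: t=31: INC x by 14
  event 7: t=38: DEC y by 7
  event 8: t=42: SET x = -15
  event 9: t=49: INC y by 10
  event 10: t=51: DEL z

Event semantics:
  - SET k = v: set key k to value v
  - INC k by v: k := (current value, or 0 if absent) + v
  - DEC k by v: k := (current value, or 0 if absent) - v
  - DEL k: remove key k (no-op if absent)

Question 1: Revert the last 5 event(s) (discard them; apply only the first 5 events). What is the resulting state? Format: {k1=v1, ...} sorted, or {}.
Answer: {x=-6, y=1, z=7}

Derivation:
Keep first 5 events (discard last 5):
  after event 1 (t=9: INC x by 1): {x=1}
  after event 2 (t=10: INC z by 14): {x=1, z=14}
  after event 3 (t=15: INC y by 1): {x=1, y=1, z=14}
  after event 4 (t=18: DEC x by 7): {x=-6, y=1, z=14}
  after event 5 (t=23: DEC z by 7): {x=-6, y=1, z=7}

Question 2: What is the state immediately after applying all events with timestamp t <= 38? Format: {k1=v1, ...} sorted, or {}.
Answer: {x=8, y=-6, z=7}

Derivation:
Apply events with t <= 38 (7 events):
  after event 1 (t=9: INC x by 1): {x=1}
  after event 2 (t=10: INC z by 14): {x=1, z=14}
  after event 3 (t=15: INC y by 1): {x=1, y=1, z=14}
  after event 4 (t=18: DEC x by 7): {x=-6, y=1, z=14}
  after event 5 (t=23: DEC z by 7): {x=-6, y=1, z=7}
  after event 6 (t=31: INC x by 14): {x=8, y=1, z=7}
  after event 7 (t=38: DEC y by 7): {x=8, y=-6, z=7}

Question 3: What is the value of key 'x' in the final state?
Track key 'x' through all 10 events:
  event 1 (t=9: INC x by 1): x (absent) -> 1
  event 2 (t=10: INC z by 14): x unchanged
  event 3 (t=15: INC y by 1): x unchanged
  event 4 (t=18: DEC x by 7): x 1 -> -6
  event 5 (t=23: DEC z by 7): x unchanged
  event 6 (t=31: INC x by 14): x -6 -> 8
  event 7 (t=38: DEC y by 7): x unchanged
  event 8 (t=42: SET x = -15): x 8 -> -15
  event 9 (t=49: INC y by 10): x unchanged
  event 10 (t=51: DEL z): x unchanged
Final: x = -15

Answer: -15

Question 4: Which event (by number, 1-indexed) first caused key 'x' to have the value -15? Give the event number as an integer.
Looking for first event where x becomes -15:
  event 1: x = 1
  event 2: x = 1
  event 3: x = 1
  event 4: x = -6
  event 5: x = -6
  event 6: x = 8
  event 7: x = 8
  event 8: x 8 -> -15  <-- first match

Answer: 8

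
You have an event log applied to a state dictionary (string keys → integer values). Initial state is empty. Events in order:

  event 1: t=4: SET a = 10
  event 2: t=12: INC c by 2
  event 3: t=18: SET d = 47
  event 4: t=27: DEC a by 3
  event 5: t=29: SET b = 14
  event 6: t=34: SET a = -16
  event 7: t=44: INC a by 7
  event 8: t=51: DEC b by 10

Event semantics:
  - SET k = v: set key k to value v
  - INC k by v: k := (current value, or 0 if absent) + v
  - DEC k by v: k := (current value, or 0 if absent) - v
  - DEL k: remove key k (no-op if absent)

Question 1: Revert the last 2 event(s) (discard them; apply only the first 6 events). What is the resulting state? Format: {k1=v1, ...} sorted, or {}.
Keep first 6 events (discard last 2):
  after event 1 (t=4: SET a = 10): {a=10}
  after event 2 (t=12: INC c by 2): {a=10, c=2}
  after event 3 (t=18: SET d = 47): {a=10, c=2, d=47}
  after event 4 (t=27: DEC a by 3): {a=7, c=2, d=47}
  after event 5 (t=29: SET b = 14): {a=7, b=14, c=2, d=47}
  after event 6 (t=34: SET a = -16): {a=-16, b=14, c=2, d=47}

Answer: {a=-16, b=14, c=2, d=47}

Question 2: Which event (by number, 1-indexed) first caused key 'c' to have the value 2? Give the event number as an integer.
Looking for first event where c becomes 2:
  event 2: c (absent) -> 2  <-- first match

Answer: 2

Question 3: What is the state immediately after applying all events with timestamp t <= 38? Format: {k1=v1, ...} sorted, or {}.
Answer: {a=-16, b=14, c=2, d=47}

Derivation:
Apply events with t <= 38 (6 events):
  after event 1 (t=4: SET a = 10): {a=10}
  after event 2 (t=12: INC c by 2): {a=10, c=2}
  after event 3 (t=18: SET d = 47): {a=10, c=2, d=47}
  after event 4 (t=27: DEC a by 3): {a=7, c=2, d=47}
  after event 5 (t=29: SET b = 14): {a=7, b=14, c=2, d=47}
  after event 6 (t=34: SET a = -16): {a=-16, b=14, c=2, d=47}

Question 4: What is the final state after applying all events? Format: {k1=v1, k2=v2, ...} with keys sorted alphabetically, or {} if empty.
Answer: {a=-9, b=4, c=2, d=47}

Derivation:
  after event 1 (t=4: SET a = 10): {a=10}
  after event 2 (t=12: INC c by 2): {a=10, c=2}
  after event 3 (t=18: SET d = 47): {a=10, c=2, d=47}
  after event 4 (t=27: DEC a by 3): {a=7, c=2, d=47}
  after event 5 (t=29: SET b = 14): {a=7, b=14, c=2, d=47}
  after event 6 (t=34: SET a = -16): {a=-16, b=14, c=2, d=47}
  after event 7 (t=44: INC a by 7): {a=-9, b=14, c=2, d=47}
  after event 8 (t=51: DEC b by 10): {a=-9, b=4, c=2, d=47}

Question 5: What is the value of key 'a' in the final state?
Track key 'a' through all 8 events:
  event 1 (t=4: SET a = 10): a (absent) -> 10
  event 2 (t=12: INC c by 2): a unchanged
  event 3 (t=18: SET d = 47): a unchanged
  event 4 (t=27: DEC a by 3): a 10 -> 7
  event 5 (t=29: SET b = 14): a unchanged
  event 6 (t=34: SET a = -16): a 7 -> -16
  event 7 (t=44: INC a by 7): a -16 -> -9
  event 8 (t=51: DEC b by 10): a unchanged
Final: a = -9

Answer: -9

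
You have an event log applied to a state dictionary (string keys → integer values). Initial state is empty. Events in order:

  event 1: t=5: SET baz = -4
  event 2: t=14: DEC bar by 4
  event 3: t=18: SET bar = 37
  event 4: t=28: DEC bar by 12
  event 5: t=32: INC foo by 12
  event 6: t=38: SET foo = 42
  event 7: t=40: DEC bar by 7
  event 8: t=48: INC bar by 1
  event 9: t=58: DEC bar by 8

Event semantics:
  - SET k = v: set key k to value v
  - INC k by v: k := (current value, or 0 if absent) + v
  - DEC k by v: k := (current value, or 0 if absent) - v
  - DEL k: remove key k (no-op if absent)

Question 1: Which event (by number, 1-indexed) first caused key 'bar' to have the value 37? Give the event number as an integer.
Answer: 3

Derivation:
Looking for first event where bar becomes 37:
  event 2: bar = -4
  event 3: bar -4 -> 37  <-- first match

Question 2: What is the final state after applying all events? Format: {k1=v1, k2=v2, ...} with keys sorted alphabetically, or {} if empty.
  after event 1 (t=5: SET baz = -4): {baz=-4}
  after event 2 (t=14: DEC bar by 4): {bar=-4, baz=-4}
  after event 3 (t=18: SET bar = 37): {bar=37, baz=-4}
  after event 4 (t=28: DEC bar by 12): {bar=25, baz=-4}
  after event 5 (t=32: INC foo by 12): {bar=25, baz=-4, foo=12}
  after event 6 (t=38: SET foo = 42): {bar=25, baz=-4, foo=42}
  after event 7 (t=40: DEC bar by 7): {bar=18, baz=-4, foo=42}
  after event 8 (t=48: INC bar by 1): {bar=19, baz=-4, foo=42}
  after event 9 (t=58: DEC bar by 8): {bar=11, baz=-4, foo=42}

Answer: {bar=11, baz=-4, foo=42}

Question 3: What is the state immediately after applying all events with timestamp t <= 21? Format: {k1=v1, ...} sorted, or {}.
Answer: {bar=37, baz=-4}

Derivation:
Apply events with t <= 21 (3 events):
  after event 1 (t=5: SET baz = -4): {baz=-4}
  after event 2 (t=14: DEC bar by 4): {bar=-4, baz=-4}
  after event 3 (t=18: SET bar = 37): {bar=37, baz=-4}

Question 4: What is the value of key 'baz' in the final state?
Track key 'baz' through all 9 events:
  event 1 (t=5: SET baz = -4): baz (absent) -> -4
  event 2 (t=14: DEC bar by 4): baz unchanged
  event 3 (t=18: SET bar = 37): baz unchanged
  event 4 (t=28: DEC bar by 12): baz unchanged
  event 5 (t=32: INC foo by 12): baz unchanged
  event 6 (t=38: SET foo = 42): baz unchanged
  event 7 (t=40: DEC bar by 7): baz unchanged
  event 8 (t=48: INC bar by 1): baz unchanged
  event 9 (t=58: DEC bar by 8): baz unchanged
Final: baz = -4

Answer: -4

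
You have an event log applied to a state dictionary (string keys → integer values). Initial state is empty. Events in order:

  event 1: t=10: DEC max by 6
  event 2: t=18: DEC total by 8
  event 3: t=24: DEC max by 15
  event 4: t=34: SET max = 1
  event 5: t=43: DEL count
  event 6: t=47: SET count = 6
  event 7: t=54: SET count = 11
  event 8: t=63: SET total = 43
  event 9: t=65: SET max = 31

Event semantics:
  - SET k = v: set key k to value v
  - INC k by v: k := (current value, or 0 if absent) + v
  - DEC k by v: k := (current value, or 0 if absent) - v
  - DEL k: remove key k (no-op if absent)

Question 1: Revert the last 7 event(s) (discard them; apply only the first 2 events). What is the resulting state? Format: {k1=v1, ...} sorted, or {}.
Answer: {max=-6, total=-8}

Derivation:
Keep first 2 events (discard last 7):
  after event 1 (t=10: DEC max by 6): {max=-6}
  after event 2 (t=18: DEC total by 8): {max=-6, total=-8}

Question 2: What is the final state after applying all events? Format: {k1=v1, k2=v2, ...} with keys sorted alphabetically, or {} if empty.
  after event 1 (t=10: DEC max by 6): {max=-6}
  after event 2 (t=18: DEC total by 8): {max=-6, total=-8}
  after event 3 (t=24: DEC max by 15): {max=-21, total=-8}
  after event 4 (t=34: SET max = 1): {max=1, total=-8}
  after event 5 (t=43: DEL count): {max=1, total=-8}
  after event 6 (t=47: SET count = 6): {count=6, max=1, total=-8}
  after event 7 (t=54: SET count = 11): {count=11, max=1, total=-8}
  after event 8 (t=63: SET total = 43): {count=11, max=1, total=43}
  after event 9 (t=65: SET max = 31): {count=11, max=31, total=43}

Answer: {count=11, max=31, total=43}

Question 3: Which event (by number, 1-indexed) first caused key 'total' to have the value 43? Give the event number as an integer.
Looking for first event where total becomes 43:
  event 2: total = -8
  event 3: total = -8
  event 4: total = -8
  event 5: total = -8
  event 6: total = -8
  event 7: total = -8
  event 8: total -8 -> 43  <-- first match

Answer: 8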